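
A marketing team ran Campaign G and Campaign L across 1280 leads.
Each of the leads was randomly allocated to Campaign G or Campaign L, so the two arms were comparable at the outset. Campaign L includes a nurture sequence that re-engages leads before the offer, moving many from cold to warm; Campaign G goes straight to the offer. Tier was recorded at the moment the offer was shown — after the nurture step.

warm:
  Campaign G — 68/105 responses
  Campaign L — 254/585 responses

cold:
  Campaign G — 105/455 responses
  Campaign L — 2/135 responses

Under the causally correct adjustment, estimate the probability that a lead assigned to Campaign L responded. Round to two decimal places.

0.36

Because the campaign influences engagement tier, engagement tier is a post-treatment mediator, not a confounder. Stratifying on it would bias the estimate; the causal effect is the crude pooled difference.
So P(outcome | do(Campaign L)) is just the pooled rate for Campaign L: 256/720 = 0.356.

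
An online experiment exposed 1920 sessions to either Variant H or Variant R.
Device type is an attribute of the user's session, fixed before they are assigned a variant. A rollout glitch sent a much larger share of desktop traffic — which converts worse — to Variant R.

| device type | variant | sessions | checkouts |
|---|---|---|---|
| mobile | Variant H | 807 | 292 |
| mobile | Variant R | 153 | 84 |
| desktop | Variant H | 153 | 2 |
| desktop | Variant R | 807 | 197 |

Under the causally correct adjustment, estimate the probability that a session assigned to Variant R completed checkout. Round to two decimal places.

Since device type is a pre-existing factor (not a product of the variant) and it affects the outcome on its own, it is a confounder. The stratified rates, not the pooled rate, identify the causal effect.
Standardising Variant R to the population device type mix: 0.500·84/153 + 0.500·197/807 = 0.397.

0.40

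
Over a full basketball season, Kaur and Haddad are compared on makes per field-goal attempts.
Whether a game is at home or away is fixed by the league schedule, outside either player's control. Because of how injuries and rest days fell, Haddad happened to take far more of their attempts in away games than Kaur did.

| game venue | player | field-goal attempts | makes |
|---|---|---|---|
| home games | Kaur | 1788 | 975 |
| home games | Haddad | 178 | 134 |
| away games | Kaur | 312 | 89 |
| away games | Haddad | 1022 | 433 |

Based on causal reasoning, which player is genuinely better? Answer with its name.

The game venue-specific comparison favours Haddad throughout, but the pooled figures favour Kaur. The question is whether to condition on game venue.
Game venue is set before the player has any effect — it is not caused by the player — and it independently drives the outcome. That makes it a confounder, so the causal comparison is within game venue levels.
Within each level — home games: 54.5% vs 75.3%; away games: 28.5% vs 42.4% — Haddad is higher every time.

Haddad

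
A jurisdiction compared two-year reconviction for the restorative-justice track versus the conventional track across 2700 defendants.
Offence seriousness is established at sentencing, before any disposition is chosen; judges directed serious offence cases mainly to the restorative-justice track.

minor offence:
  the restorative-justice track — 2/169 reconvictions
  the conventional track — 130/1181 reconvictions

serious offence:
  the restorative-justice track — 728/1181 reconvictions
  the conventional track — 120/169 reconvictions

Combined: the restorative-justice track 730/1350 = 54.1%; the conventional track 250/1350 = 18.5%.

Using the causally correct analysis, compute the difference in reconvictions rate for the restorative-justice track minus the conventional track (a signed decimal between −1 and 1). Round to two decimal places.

-0.10

Within every offence seriousness level the restorative-justice track has the lower rate, yet pooled the conventional track does — Simpson's reversal.
Offence seriousness differs across dispositions for reasons unrelated to any effect of the disposition itself, and it separately predicts the outcome — a classic confounder. We must compare within offence seriousness levels.
Adjusting over the population distribution of offence seriousness: 0.500·(0.012−0.110) + 0.500·(0.616−0.710) = -0.096.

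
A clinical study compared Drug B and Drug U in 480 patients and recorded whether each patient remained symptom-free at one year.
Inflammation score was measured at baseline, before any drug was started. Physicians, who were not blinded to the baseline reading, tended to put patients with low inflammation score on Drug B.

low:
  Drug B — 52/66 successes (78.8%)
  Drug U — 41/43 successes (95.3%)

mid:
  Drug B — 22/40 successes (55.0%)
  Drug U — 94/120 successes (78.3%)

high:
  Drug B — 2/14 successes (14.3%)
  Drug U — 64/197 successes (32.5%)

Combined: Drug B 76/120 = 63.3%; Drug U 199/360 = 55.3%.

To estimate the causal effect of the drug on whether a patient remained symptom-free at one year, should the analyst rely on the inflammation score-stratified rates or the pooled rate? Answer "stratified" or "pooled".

stratified

Inflammation score satisfies the back-door criterion: it is not a descendant of the drug, and it blocks the spurious path from drug to outcome. Adjusting for it (i.e., using the within-inflammation score rates) gives the causal effect.
Within each level — low: 78.8% vs 95.3%; mid: 55.0% vs 78.3%; high: 14.3% vs 32.5% — Drug U is higher every time.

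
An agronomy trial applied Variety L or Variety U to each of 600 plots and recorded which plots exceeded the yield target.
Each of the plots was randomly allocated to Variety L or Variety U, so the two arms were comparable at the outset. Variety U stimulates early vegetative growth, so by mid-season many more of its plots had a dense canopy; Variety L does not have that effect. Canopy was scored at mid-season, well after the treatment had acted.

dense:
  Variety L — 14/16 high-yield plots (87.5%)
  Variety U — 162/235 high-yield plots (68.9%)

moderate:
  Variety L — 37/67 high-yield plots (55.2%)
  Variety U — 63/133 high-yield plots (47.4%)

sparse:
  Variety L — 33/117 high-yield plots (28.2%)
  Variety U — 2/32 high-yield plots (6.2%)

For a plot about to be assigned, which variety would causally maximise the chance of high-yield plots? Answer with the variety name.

Stratifying would compare varietys among plots the varietys themselves sorted into mid-season canopy groups — a form of selection on an intermediate. The unconditioned pooled rates give the total causal effect.
Pooled: Variety L 42.0% vs Variety U 56.8%; Variety U is higher overall.

Variety U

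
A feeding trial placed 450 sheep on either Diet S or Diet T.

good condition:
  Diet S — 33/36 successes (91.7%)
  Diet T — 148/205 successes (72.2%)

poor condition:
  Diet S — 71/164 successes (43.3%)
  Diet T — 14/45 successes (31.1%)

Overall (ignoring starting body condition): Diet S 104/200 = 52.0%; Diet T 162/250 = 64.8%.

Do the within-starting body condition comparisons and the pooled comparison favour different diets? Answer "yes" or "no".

yes

Within each starting body condition level (good condition 91.7% vs 72.2%; poor condition 43.3% vs 31.1%), Diet S has the higher rate every time. Pooled: 52.0% vs 64.8% — Diet T has the higher rate overall. The two comparisons disagree.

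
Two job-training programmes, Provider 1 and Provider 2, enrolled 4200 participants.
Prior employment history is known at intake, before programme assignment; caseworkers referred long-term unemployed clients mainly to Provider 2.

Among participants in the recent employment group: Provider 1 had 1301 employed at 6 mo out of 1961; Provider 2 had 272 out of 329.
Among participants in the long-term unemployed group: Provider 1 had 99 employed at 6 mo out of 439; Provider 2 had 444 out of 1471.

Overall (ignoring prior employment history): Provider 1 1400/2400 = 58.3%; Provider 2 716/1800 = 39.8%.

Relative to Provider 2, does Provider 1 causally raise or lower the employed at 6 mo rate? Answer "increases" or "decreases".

The stratified and pooled comparisons disagree (Provider 2 wins within each prior employment history; Provider 1 wins overall), so the answer turns on the causal role of prior employment history.
Since prior employment history is a pre-existing factor (not a product of the programme) and it affects the outcome on its own, it is a confounder. The stratified rates, not the pooled rate, identify the causal effect.
Within each level — recent employment: 66.3% vs 82.7%; long-term unemployed: 22.6% vs 30.2% — Provider 2 is higher every time.

decreases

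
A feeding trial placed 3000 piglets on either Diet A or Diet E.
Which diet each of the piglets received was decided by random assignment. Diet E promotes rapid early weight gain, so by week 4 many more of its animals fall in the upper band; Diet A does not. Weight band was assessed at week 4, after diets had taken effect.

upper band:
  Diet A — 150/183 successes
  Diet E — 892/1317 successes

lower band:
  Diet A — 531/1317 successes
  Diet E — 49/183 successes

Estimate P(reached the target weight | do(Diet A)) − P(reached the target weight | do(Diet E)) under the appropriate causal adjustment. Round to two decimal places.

Week-4 weight band is downstream of the diet. One should not condition on a consequence of treatment, so the overall rates are the right comparison.
The causal difference is the pooled difference: 0.454 − 0.627 = -0.173.

-0.17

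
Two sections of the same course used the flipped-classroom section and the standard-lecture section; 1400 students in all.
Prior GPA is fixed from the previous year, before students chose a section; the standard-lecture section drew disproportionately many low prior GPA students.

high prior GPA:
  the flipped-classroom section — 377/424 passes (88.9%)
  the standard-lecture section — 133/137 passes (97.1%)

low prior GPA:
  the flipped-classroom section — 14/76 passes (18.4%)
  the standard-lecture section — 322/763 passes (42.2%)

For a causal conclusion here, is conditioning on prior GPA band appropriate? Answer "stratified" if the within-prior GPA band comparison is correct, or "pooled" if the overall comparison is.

The stratified and pooled comparisons disagree (the standard-lecture section wins within each prior GPA band; the flipped-classroom section wins overall), so the answer turns on the causal role of prior GPA band.
Here prior GPA band is a common cause — it drives both which teaching method a case falls under and the outcome. The crude comparison mixes populations; the stratum-specific rates are the causally relevant ones.
Within each level — high prior GPA: 88.9% vs 97.1%; low prior GPA: 18.4% vs 42.2% — the standard-lecture section is higher every time.

stratified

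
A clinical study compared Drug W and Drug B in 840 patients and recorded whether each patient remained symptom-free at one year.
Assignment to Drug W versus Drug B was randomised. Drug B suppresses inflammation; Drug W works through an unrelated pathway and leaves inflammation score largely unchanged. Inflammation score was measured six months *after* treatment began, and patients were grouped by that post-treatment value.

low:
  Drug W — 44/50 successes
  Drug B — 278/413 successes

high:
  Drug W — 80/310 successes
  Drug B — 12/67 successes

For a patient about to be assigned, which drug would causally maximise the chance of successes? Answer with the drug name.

Drug B

Drug W is higher inside every inflammation score stratum but Drug B is higher in aggregate. Whether to stratify depends on how inflammation score relates to the drug.
Inflammation score lies on the pathway drug → inflammation score → outcome, so adjusting for it blocks the indirect effect. For the total causal effect of drug, use the unadjusted pooled rates.
Pooled: Drug W 34.4% vs Drug B 60.4%; Drug B is higher overall.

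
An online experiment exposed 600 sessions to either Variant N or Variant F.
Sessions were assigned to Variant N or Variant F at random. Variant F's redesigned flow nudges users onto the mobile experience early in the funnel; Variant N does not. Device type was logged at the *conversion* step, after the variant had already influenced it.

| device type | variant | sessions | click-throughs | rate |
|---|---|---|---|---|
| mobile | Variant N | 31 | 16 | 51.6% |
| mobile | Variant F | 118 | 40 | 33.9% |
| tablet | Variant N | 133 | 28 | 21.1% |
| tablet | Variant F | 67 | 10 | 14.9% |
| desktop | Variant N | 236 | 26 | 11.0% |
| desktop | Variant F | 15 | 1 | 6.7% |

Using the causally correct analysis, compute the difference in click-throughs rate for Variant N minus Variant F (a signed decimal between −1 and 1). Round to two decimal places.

Stratifying would compare variants among sessions the variants themselves sorted into device type groups — a form of selection on an intermediate. The unconditioned pooled rates give the total causal effect.
The causal difference is the pooled difference: 0.175 − 0.255 = -0.080.

-0.08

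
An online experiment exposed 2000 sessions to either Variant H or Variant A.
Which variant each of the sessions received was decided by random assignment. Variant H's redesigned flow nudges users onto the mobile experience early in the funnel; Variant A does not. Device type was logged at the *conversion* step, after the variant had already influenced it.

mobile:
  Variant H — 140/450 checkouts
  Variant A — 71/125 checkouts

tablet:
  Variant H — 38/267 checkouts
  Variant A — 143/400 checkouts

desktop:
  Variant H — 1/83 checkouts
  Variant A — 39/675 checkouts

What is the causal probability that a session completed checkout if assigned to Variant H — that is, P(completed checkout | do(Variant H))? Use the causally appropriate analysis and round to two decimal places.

0.22

Within every device type level Variant A has the higher rate, yet pooled Variant H does — Simpson's reversal.
Stratifying would compare variants among sessions the variants themselves sorted into device type groups — a form of selection on an intermediate. The unconditioned pooled rates give the total causal effect.
So P(outcome | do(Variant H)) is just the pooled rate for Variant H: 179/800 = 0.224.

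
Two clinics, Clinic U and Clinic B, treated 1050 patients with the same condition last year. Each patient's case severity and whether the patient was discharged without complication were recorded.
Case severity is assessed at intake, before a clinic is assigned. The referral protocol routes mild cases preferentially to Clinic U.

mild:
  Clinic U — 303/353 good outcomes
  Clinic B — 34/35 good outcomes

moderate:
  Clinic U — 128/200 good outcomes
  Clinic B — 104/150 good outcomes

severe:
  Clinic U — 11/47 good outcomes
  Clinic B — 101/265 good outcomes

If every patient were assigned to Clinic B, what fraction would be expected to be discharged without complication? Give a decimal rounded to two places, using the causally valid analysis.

0.70

The imbalance in case severity arose from how patients were allocated, not from anything the clinic did; and case severity independently affects the outcome. The pooled gap is confounded — condition on case severity.
Standardising Clinic B to the population case severity mix: 0.370·34/35 + 0.333·104/150 + 0.297·101/265 = 0.703.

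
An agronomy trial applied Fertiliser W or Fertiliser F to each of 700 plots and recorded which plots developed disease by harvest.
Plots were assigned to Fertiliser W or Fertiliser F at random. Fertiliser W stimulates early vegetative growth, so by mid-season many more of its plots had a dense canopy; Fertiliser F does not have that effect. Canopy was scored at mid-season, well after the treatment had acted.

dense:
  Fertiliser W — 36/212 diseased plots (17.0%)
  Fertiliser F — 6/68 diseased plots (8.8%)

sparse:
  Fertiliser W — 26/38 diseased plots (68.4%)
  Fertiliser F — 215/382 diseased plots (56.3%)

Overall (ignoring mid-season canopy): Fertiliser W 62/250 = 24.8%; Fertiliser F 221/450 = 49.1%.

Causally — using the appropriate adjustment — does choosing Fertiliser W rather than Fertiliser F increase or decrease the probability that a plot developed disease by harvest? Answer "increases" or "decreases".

The stratified and pooled comparisons disagree (Fertiliser F wins within each mid-season canopy; Fertiliser W wins overall), so the answer turns on the causal role of mid-season canopy.
Mid-season canopy is recorded after the fertiliser and is itself shifted by it — it sits on the causal path from fertiliser to outcome. Conditioning on a mediator would strip out part of the effect we want; the pooled comparison gives the total causal effect.
Pooled: Fertiliser W 24.8% vs Fertiliser F 49.1%; Fertiliser W is lower overall.

decreases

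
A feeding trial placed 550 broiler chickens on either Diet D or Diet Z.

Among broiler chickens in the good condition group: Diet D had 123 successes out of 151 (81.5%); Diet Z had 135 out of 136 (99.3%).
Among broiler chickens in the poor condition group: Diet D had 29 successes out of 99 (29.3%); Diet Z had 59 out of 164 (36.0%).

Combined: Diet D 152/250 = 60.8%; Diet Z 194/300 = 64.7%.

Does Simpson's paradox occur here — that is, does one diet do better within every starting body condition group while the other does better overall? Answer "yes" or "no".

Within each starting body condition level (good condition 81.5% vs 99.3%; poor condition 29.3% vs 36.0%), Diet Z has the higher rate every time. Pooled: 60.8% vs 64.7% — Diet Z has the higher rate overall. They agree.

no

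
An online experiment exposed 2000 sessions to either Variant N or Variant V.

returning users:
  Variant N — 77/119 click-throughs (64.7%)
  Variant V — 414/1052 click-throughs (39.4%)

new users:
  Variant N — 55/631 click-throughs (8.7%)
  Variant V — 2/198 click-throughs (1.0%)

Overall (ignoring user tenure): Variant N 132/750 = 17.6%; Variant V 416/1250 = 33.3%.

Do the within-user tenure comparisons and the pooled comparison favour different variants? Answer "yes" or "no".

Within each user tenure level (returning users 64.7% vs 39.4%; new users 8.7% vs 1.0%), Variant N has the higher rate every time. Pooled: 17.6% vs 33.3% — Variant V has the higher rate overall. The two comparisons disagree.

yes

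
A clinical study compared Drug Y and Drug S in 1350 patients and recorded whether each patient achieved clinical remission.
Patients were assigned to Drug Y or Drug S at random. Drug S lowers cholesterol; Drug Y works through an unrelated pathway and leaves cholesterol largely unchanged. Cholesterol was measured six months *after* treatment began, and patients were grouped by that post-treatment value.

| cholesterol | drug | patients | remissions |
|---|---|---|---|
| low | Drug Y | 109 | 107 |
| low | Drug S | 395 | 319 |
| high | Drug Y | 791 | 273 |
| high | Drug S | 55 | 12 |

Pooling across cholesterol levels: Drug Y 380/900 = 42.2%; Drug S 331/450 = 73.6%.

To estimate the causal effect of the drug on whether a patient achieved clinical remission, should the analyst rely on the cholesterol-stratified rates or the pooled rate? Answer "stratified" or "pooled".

pooled

Cholesterol is downstream of the drug. One should not condition on a consequence of treatment, so the overall rates are the right comparison.
Pooled: Drug Y 42.2% vs Drug S 73.6%; Drug S is higher overall.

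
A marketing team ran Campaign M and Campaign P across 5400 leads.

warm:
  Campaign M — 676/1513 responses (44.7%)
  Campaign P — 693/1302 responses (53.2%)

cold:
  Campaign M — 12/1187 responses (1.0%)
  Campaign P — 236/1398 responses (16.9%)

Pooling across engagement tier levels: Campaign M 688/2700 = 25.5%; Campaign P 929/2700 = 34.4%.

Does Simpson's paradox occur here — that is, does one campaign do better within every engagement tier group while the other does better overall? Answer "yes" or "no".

no

Within each engagement tier level (warm 44.7% vs 53.2%; cold 1.0% vs 16.9%), Campaign P has the higher rate every time. Pooled: 25.5% vs 34.4% — Campaign P has the higher rate overall. They agree.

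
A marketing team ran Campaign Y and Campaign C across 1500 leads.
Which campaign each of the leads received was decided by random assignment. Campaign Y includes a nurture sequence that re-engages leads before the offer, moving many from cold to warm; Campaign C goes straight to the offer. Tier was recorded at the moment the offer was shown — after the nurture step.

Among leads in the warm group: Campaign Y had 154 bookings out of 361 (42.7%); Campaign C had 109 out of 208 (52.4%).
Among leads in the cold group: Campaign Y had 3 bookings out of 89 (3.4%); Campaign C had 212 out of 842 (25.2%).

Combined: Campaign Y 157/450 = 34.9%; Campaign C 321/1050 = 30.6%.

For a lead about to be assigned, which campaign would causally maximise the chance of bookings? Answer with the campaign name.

Within every engagement tier level Campaign C has the higher rate, yet pooled Campaign Y does — Simpson's reversal.
Engagement tier here is a post-treatment variable shaped by the campaign; conditioning on it would introduce bias rather than remove it. The overall comparison is the causal one.
Pooled: Campaign Y 34.9% vs Campaign C 30.6%; Campaign Y is higher overall.

Campaign Y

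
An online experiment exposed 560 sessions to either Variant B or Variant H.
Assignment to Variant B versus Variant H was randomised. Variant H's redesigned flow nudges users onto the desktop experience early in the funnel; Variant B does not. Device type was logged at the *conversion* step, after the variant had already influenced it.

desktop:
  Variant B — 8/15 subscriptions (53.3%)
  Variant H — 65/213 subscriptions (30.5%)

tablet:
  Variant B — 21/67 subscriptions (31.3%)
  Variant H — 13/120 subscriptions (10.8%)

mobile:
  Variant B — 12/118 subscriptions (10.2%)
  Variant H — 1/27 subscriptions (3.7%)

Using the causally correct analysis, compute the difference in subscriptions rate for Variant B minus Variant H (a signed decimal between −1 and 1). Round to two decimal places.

-0.01

Stratifying would compare variants among sessions the variants themselves sorted into device type groups — a form of selection on an intermediate. The unconditioned pooled rates give the total causal effect.
The causal difference is the pooled difference: 0.205 − 0.219 = -0.014.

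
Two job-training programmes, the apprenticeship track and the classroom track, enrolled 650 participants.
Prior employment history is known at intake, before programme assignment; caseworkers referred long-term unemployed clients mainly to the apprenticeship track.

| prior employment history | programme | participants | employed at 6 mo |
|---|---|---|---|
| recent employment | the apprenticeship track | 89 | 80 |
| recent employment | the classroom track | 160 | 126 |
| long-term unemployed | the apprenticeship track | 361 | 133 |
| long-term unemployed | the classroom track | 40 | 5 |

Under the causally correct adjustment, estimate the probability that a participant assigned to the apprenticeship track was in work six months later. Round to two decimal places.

Prior employment history is set before the programme has any effect — it is not caused by the programme — and it independently drives the outcome. That makes it a confounder, so the causal comparison is within prior employment history levels.
Standardising the apprenticeship track to the population prior employment history mix: 0.383·80/89 + 0.617·133/361 = 0.572.

0.57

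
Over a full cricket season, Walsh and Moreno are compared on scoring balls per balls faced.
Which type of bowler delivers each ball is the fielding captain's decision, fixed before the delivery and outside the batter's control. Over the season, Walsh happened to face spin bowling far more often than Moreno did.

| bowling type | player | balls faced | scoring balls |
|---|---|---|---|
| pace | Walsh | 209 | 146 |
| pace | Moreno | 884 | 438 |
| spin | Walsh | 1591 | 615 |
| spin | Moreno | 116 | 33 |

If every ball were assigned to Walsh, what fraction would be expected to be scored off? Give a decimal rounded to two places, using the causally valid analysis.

Since bowling type is a pre-existing factor (not a product of the player) and it affects the outcome on its own, it is a confounder. The stratified rates, not the pooled rate, identify the causal effect.
Standardising Walsh to the population bowling type mix: 0.390·146/209 + 0.610·615/1591 = 0.508.

0.51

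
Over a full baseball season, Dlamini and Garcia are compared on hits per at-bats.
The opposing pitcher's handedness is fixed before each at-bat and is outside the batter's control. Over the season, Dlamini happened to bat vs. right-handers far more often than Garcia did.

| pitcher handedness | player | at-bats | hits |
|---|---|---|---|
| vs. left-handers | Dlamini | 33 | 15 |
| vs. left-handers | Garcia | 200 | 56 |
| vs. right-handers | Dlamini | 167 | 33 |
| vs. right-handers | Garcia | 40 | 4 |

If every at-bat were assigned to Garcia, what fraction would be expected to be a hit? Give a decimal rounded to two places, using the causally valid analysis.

0.20

Here pitcher handedness is a common cause — it drives both which player a case falls under and the outcome. The crude comparison mixes populations; the stratum-specific rates are the causally relevant ones.
Standardising Garcia to the population pitcher handedness mix: 0.530·56/200 + 0.470·4/40 = 0.195.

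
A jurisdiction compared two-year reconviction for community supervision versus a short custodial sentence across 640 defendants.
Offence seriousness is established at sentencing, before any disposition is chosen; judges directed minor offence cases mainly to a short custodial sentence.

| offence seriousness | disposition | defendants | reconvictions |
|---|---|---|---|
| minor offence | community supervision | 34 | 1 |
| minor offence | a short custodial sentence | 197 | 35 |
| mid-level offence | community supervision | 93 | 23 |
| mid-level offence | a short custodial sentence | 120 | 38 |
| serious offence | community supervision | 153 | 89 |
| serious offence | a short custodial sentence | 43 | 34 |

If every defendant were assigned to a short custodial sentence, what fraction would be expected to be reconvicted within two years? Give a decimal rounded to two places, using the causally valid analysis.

0.41

Here offence seriousness is a common cause — it drives both which disposition a case falls under and the outcome. The crude comparison mixes populations; the stratum-specific rates are the causally relevant ones.
Standardising a short custodial sentence to the population offence seriousness mix: 0.361·35/197 + 0.333·38/120 + 0.306·34/43 = 0.412.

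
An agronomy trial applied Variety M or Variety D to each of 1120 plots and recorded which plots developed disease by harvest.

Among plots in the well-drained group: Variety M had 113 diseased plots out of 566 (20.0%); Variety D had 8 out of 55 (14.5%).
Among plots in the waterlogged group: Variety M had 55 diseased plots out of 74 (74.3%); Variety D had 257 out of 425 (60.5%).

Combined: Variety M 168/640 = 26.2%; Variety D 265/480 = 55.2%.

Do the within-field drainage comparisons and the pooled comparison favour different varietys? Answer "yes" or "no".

Within each field drainage level (well-drained 20.0% vs 14.5%; waterlogged 74.3% vs 60.5%), Variety D has the lower rate every time. Pooled: 26.2% vs 55.2% — Variety M has the lower rate overall. The two comparisons disagree.

yes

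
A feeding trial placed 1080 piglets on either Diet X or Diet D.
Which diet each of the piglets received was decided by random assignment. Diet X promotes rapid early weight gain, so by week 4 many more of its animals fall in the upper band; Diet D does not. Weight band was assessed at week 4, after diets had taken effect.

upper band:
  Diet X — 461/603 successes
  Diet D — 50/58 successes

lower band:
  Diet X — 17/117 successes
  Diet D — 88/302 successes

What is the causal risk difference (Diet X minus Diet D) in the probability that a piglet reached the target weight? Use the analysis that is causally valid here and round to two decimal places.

+0.28

The stratified and pooled comparisons disagree (Diet D wins within each week-4 weight band; Diet X wins overall), so the answer turns on the causal role of week-4 weight band.
Because the diet influences week-4 weight band, week-4 weight band is a post-treatment mediator, not a confounder. Stratifying on it would bias the estimate; the causal effect is the crude pooled difference.
The causal difference is the pooled difference: 0.664 − 0.383 = +0.281.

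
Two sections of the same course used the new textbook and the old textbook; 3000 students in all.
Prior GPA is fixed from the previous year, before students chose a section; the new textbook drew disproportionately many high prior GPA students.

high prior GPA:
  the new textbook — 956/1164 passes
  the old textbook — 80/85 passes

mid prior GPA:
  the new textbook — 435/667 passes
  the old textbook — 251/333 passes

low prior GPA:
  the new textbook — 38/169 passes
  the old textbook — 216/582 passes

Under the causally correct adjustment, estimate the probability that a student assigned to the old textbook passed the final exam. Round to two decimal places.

the old textbook is higher inside every prior GPA band stratum but the new textbook is higher in aggregate. Whether to stratify depends on how prior GPA band relates to the teaching method.
Prior GPA band is set before the teaching method has any effect — it is not caused by the teaching method — and it independently drives the outcome. That makes it a confounder, so the causal comparison is within prior GPA band levels.
Standardising the old textbook to the population prior GPA band mix: 0.416·80/85 + 0.333·251/333 + 0.250·216/582 = 0.736.

0.74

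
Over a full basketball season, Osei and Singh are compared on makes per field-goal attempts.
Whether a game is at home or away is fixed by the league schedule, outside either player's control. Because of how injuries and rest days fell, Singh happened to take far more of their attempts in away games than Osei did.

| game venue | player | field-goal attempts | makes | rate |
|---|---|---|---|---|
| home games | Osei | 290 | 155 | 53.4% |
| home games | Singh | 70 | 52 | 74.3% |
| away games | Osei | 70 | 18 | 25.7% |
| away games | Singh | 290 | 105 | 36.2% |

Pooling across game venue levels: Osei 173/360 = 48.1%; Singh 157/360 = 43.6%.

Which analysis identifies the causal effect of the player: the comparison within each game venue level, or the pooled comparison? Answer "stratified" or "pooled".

stratified

Singh is higher inside every game venue stratum but Osei is higher in aggregate. Whether to stratify depends on how game venue relates to the player.
The imbalance in game venue arose from how field-goal attempts were allocated, not from anything the player did; and game venue independently affects the outcome. The pooled gap is confounded — condition on game venue.
Within each level — home games: 53.4% vs 74.3%; away games: 25.7% vs 36.2% — Singh is higher every time.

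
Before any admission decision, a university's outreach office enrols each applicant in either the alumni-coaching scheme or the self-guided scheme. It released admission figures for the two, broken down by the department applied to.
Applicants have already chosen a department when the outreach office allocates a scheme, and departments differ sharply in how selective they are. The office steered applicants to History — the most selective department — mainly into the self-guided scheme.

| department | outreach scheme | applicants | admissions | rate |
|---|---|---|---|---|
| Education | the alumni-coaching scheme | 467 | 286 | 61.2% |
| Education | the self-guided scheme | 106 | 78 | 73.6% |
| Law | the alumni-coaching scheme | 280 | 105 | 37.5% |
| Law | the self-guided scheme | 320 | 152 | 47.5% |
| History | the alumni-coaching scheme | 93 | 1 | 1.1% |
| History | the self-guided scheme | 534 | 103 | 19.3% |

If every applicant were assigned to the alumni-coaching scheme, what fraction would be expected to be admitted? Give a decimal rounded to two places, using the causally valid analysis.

The department-specific comparison favours the self-guided scheme throughout, but the pooled figures favour the alumni-coaching scheme. The question is whether to condition on department.
Since department is a pre-existing factor (not a product of the outreach scheme) and it affects the outcome on its own, it is a confounder. The stratified rates, not the pooled rate, identify the causal effect.
Standardising the alumni-coaching scheme to the population department mix: 0.318·286/467 + 0.333·105/280 + 0.348·1/93 = 0.324.

0.32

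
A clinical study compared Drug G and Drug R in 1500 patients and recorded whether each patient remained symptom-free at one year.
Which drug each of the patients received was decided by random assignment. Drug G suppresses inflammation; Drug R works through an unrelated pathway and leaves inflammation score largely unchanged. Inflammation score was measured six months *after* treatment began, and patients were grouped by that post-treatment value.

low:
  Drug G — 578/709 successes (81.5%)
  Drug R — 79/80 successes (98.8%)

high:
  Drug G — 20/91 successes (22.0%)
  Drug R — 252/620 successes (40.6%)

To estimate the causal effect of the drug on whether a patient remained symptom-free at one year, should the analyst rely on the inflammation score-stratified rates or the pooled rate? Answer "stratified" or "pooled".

pooled

The stratified and pooled comparisons disagree (Drug R wins within each inflammation score; Drug G wins overall), so the answer turns on the causal role of inflammation score.
Inflammation score is downstream of the drug. One should not condition on a consequence of treatment, so the overall rates are the right comparison.
Pooled: Drug G 74.8% vs Drug R 47.3%; Drug G is higher overall.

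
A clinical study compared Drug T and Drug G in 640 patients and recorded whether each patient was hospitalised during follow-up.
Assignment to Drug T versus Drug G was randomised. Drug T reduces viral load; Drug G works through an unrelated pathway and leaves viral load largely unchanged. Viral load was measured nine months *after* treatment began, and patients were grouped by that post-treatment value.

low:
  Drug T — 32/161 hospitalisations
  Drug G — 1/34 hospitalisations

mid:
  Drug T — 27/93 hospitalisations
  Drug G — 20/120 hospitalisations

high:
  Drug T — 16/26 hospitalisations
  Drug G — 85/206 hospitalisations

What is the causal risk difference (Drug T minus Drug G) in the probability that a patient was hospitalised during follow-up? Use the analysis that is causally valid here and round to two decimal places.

The stratified and pooled comparisons disagree (Drug G wins within each viral load; Drug T wins overall), so the answer turns on the causal role of viral load.
Viral load is downstream of the drug. One should not condition on a consequence of treatment, so the overall rates are the right comparison.
The causal difference is the pooled difference: 0.268 − 0.294 = -0.027.

-0.03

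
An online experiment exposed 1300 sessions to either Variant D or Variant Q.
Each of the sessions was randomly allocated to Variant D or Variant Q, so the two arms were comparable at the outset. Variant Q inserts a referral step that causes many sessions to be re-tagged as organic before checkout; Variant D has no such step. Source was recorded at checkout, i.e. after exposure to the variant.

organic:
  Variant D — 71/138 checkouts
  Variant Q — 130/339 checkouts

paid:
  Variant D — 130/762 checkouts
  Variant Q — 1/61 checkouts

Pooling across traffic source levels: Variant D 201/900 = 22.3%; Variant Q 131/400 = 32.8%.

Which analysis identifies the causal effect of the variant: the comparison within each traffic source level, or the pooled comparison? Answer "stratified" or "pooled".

pooled

Stratifying would compare variants among sessions the variants themselves sorted into traffic source groups — a form of selection on an intermediate. The unconditioned pooled rates give the total causal effect.
Pooled: Variant D 22.3% vs Variant Q 32.8%; Variant Q is higher overall.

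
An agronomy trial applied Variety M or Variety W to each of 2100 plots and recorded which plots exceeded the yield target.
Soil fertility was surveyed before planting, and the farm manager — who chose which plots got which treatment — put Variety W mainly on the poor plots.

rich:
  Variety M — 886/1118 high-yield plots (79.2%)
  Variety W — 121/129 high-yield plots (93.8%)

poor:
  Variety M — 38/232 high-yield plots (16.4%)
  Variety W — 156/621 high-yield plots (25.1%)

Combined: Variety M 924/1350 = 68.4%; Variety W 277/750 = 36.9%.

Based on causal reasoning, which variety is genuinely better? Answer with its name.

Variety W

The soil fertility-specific comparison favours Variety W throughout, but the pooled figures favour Variety M. The question is whether to condition on soil fertility.
Nothing the variety does changes soil fertility; the imbalance is an allocation artefact. With soil fertility also predicting the outcome, the pooled figure is confounded, and the within-stratum comparison is the causal one.
Within each level — rich: 79.2% vs 93.8%; poor: 16.4% vs 25.1% — Variety W is higher every time.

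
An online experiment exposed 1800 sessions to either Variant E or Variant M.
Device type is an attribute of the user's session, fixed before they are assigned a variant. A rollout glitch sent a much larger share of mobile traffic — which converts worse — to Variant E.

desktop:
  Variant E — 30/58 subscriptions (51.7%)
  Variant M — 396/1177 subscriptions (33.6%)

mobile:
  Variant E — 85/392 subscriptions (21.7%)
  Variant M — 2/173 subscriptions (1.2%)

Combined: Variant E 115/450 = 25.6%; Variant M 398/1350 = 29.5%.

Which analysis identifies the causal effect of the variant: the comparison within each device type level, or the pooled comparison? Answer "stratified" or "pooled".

stratified

The imbalance in device type arose from how sessions were allocated, not from anything the variant did; and device type independently affects the outcome. The pooled gap is confounded — condition on device type.
Within each level — desktop: 51.7% vs 33.6%; mobile: 21.7% vs 1.2% — Variant E is higher every time.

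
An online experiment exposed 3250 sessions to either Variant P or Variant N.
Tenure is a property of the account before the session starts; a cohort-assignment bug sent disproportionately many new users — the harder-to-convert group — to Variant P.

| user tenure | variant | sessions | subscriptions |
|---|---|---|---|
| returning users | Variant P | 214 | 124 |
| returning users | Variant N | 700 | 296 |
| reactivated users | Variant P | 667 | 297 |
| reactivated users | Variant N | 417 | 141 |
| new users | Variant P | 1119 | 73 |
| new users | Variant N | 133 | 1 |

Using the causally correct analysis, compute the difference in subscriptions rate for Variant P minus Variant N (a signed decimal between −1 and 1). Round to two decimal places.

+0.10

The stratified and pooled comparisons disagree (Variant P wins within each user tenure; Variant N wins overall), so the answer turns on the causal role of user tenure.
Since user tenure is a pre-existing factor (not a product of the variant) and it affects the outcome on its own, it is a confounder. The stratified rates, not the pooled rate, identify the causal effect.
Adjusting over the population distribution of user tenure: 0.281·(0.579−0.423) + 0.334·(0.445−0.338) + 0.385·(0.065−0.008) = +0.102.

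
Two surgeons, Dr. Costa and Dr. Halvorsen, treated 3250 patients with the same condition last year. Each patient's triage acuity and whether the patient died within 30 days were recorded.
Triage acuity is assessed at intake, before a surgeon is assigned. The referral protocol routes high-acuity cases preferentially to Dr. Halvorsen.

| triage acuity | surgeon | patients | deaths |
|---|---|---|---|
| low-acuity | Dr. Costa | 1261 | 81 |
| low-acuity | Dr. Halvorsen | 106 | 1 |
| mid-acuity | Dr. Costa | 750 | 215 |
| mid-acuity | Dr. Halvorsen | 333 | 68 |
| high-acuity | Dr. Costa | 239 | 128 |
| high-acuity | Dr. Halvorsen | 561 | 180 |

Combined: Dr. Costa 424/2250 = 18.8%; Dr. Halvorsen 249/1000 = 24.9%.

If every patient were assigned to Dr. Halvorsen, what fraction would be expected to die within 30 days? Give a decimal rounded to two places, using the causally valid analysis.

Triage acuity satisfies the back-door criterion: it is not a descendant of the surgeon, and it blocks the spurious path from surgeon to outcome. Adjusting for it (i.e., using the within-triage acuity rates) gives the causal effect.
Standardising Dr. Halvorsen to the population triage acuity mix: 0.421·1/106 + 0.333·68/333 + 0.246·180/561 = 0.151.

0.15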